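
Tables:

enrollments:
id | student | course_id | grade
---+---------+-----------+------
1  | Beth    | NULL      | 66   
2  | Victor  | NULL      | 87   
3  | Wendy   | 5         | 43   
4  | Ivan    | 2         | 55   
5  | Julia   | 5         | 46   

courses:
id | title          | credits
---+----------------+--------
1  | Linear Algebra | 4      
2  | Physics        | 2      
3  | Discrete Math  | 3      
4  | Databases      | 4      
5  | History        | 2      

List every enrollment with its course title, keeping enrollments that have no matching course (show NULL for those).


LEFT JOIN keeps every row from enrollments (the left table); where course_id has no match in courses, the course columns become NULL. Walk through each enrollment:
  - enrollment 1 (Beth): course_id=NULL, no match -> kept with NULL
  - enrollment 2 (Victor): course_id=NULL, no match -> kept with NULL
  - enrollment 3 (Wendy): course_id=5 -> matches History
  - enrollment 4 (Ivan): course_id=2 -> matches Physics
  - enrollment 5 (Julia): course_id=5 -> matches History
All 5 rows appear; 2 have NULL course.

SQL:
SELECT a.student, b.title AS course
FROM enrollments a
LEFT JOIN courses b ON a.course_id = b.id

Result:
student | course 
--------+--------
Beth    | NULL   
Victor  | NULL   
Wendy   | History
Ivan    | Physics
Julia   | History


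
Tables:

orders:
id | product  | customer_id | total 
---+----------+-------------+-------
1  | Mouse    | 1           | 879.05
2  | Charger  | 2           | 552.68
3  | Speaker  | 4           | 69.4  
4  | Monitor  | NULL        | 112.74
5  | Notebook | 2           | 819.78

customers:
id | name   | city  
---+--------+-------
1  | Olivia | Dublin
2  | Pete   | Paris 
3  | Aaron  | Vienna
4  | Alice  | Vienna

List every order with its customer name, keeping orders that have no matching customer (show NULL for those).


LEFT JOIN keeps every row from orders (the left table); where customer_id has no match in customers, the customer columns become NULL. Walk through each order:
  - order 1 (Mouse): customer_id=1 -> matches Olivia
  - order 2 (Charger): customer_id=2 -> matches Pete
  - order 3 (Speaker): customer_id=4 -> matches Alice
  - order 4 (Monitor): customer_id=NULL, no match -> kept with NULL
  - order 5 (Notebook): customer_id=2 -> matches Pete
All 5 rows appear; 1 has NULL customer.

SQL:
SELECT a.product, b.name AS customer
FROM orders a
LEFT JOIN customers b ON a.customer_id = b.id

Result:
product  | customer
---------+---------
Mouse    | Olivia  
Charger  | Pete    
Speaker  | Alice   
Monitor  | NULL    
Notebook | Pete    


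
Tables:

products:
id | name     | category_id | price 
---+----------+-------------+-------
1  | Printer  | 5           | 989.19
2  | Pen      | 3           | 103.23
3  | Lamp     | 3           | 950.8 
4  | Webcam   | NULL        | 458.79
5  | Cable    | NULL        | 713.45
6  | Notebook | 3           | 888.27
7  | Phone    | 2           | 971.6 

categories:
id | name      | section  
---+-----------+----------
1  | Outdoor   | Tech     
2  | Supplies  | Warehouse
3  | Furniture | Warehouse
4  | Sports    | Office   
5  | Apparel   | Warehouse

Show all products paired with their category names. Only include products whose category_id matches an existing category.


INNER JOIN keeps only products rows whose category_id matches an id in categories. Walk through each product:
  - product 1 (Printer): category_id=5 -> matches Apparel
  - product 2 (Pen): category_id=3 -> matches Furniture
  - product 3 (Lamp): category_id=3 -> matches Furniture
  - product 4 (Webcam): category_id=NULL, no match -> dropped
  - product 5 (Cable): category_id=NULL, no match -> dropped
  - product 6 (Notebook): category_id=3 -> matches Furniture
  - product 7 (Phone): category_id=2 -> matches Supplies
So 2 of 7 rows are dropped.

SQL:
SELECT a.name, b.name AS category
FROM products a
INNER JOIN categories b ON a.category_id = b.id

Result:
name     | category 
---------+----------
Printer  | Apparel  
Pen      | Furniture
Lamp     | Furniture
Notebook | Furniture
Phone    | Supplies 


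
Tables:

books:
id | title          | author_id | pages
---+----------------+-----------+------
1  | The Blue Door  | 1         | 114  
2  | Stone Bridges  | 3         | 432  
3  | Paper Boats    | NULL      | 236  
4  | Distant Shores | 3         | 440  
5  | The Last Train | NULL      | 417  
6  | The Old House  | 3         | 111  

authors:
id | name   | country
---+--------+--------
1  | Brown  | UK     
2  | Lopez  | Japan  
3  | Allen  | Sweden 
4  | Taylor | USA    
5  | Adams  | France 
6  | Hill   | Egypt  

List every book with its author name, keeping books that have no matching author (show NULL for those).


LEFT JOIN keeps every row from books (the left table); where author_id has no match in authors, the author columns become NULL. Walk through each book:
  - book 1 (The Blue Door): author_id=1 -> matches Brown
  - book 2 (Stone Bridges): author_id=3 -> matches Allen
  - book 3 (Paper Boats): author_id=NULL, no match -> kept with NULL
  - book 4 (Distant Shores): author_id=3 -> matches Allen
  - book 5 (The Last Train): author_id=NULL, no match -> kept with NULL
  - book 6 (The Old House): author_id=3 -> matches Allen
All 6 rows appear; 2 have NULL author.

SQL:
SELECT a.title, b.name AS author
FROM books a
LEFT JOIN authors b ON a.author_id = b.id

Result:
title          | author
---------------+-------
The Blue Door  | Brown 
Stone Bridges  | Allen 
Paper Boats    | NULL  
Distant Shores | Allen 
The Last Train | NULL  
The Old House  | Allen 


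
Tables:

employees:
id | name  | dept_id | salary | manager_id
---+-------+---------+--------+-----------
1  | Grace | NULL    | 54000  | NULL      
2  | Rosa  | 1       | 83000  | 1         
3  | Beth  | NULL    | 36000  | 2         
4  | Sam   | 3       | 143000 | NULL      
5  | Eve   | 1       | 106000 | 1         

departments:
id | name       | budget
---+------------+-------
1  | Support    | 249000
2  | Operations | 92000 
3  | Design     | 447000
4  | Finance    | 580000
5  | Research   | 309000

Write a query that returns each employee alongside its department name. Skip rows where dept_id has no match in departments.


INNER JOIN keeps only employees rows whose dept_id matches an id in departments. Walk through each employee:
  - employee 1 (Grace): dept_id=NULL, no match -> dropped
  - employee 2 (Rosa): dept_id=1 -> matches Support
  - employee 3 (Beth): dept_id=NULL, no match -> dropped
  - employee 4 (Sam): dept_id=3 -> matches Design
  - employee 5 (Eve): dept_id=1 -> matches Support
So 2 of 5 rows are dropped.

SQL:
SELECT a.name, b.name AS department
FROM employees a
INNER JOIN departments b ON a.dept_id = b.id

Result:
name | department
-----+-----------
Rosa | Support   
Sam  | Design    
Eve  | Support   


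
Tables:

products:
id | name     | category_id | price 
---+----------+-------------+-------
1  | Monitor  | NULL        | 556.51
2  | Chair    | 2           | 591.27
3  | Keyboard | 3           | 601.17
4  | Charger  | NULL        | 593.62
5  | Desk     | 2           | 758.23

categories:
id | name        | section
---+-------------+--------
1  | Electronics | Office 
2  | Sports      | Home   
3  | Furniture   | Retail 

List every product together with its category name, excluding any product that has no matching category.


INNER JOIN keeps only products rows whose category_id matches an id in categories. Walk through each product:
  - product 1 (Monitor): category_id=NULL, no match -> dropped
  - product 2 (Chair): category_id=2 -> matches Sports
  - product 3 (Keyboard): category_id=3 -> matches Furniture
  - product 4 (Charger): category_id=NULL, no match -> dropped
  - product 5 (Desk): category_id=2 -> matches Sports
So 2 of 5 rows are dropped.

SQL:
SELECT a.name, b.name AS category
FROM products a
INNER JOIN categories b ON a.category_id = b.id

Result:
name     | category 
---------+----------
Chair    | Sports   
Keyboard | Furniture
Desk     | Sports   


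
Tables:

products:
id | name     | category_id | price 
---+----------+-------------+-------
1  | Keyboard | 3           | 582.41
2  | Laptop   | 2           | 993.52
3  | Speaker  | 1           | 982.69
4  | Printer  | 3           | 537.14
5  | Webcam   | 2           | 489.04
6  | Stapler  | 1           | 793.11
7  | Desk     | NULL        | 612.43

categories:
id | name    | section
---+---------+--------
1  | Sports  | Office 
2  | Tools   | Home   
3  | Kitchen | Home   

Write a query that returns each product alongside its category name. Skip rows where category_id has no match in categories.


INNER JOIN keeps only products rows whose category_id matches an id in categories. Walk through each product:
  - product 1 (Keyboard): category_id=3 -> matches Kitchen
  - product 2 (Laptop): category_id=2 -> matches Tools
  - product 3 (Speaker): category_id=1 -> matches Sports
  - product 4 (Printer): category_id=3 -> matches Kitchen
  - product 5 (Webcam): category_id=2 -> matches Tools
  - product 6 (Stapler): category_id=1 -> matches Sports
  - product 7 (Desk): category_id=NULL, no match -> dropped
So 1 of 7 rows is dropped.

SQL:
SELECT a.name, b.name AS category
FROM products a
INNER JOIN categories b ON a.category_id = b.id

Result:
name     | category
---------+---------
Keyboard | Kitchen 
Laptop   | Tools   
Speaker  | Sports  
Printer  | Kitchen 
Webcam   | Tools   
Stapler  | Sports  


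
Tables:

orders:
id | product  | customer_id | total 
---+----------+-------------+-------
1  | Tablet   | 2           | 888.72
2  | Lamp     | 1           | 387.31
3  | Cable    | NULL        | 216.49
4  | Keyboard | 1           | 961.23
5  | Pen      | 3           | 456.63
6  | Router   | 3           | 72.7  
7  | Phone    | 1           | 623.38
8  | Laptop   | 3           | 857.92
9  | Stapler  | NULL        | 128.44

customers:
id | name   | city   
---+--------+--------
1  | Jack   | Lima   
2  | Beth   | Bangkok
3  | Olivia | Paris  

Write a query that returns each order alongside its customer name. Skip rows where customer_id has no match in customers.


INNER JOIN keeps only orders rows whose customer_id matches an id in customers. Walk through each order:
  - order 1 (Tablet): customer_id=2 -> matches Beth
  - order 2 (Lamp): customer_id=1 -> matches Jack
  - order 3 (Cable): customer_id=NULL, no match -> dropped
  - order 4 (Keyboard): customer_id=1 -> matches Jack
  - order 5 (Pen): customer_id=3 -> matches Olivia
  - order 6 (Router): customer_id=3 -> matches Olivia
  - order 7 (Phone): customer_id=1 -> matches Jack
  - order 8 (Laptop): customer_id=3 -> matches Olivia
  - order 9 (Stapler): customer_id=NULL, no match -> dropped
So 2 of 9 rows are dropped.

SQL:
SELECT a.product, b.name AS customer
FROM orders a
INNER JOIN customers b ON a.customer_id = b.id

Result:
product  | customer
---------+---------
Tablet   | Beth    
Lamp     | Jack    
Keyboard | Jack    
Pen      | Olivia  
Router   | Olivia  
Phone    | Jack    
Laptop   | Olivia  


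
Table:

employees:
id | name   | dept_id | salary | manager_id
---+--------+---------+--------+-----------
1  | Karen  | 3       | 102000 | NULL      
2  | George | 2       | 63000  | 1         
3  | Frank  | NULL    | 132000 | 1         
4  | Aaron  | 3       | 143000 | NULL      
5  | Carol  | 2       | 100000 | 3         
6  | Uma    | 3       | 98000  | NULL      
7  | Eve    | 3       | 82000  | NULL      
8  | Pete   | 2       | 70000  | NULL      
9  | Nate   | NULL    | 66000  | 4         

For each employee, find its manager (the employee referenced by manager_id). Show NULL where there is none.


This is a self-join: employees is joined to a second copy of itself, matching each row's manager_id to another row's id. Use LEFT JOIN so rows with manager_id=NULL are kept.
  - employee 1 (Karen): manager_id=NULL -> NULL
  - employee 2 (George): manager_id=1 -> Karen
  - employee 3 (Frank): manager_id=1 -> Karen
  - employee 4 (Aaron): manager_id=NULL -> NULL
  - employee 5 (Carol): manager_id=3 -> Frank
  - employee 6 (Uma): manager_id=NULL -> NULL
  - employee 7 (Eve): manager_id=NULL -> NULL
  - employee 8 (Pete): manager_id=NULL -> NULL
  - employee 9 (Nate): manager_id=4 -> Aaron

SQL:
SELECT a.name AS item, b.name AS manager
FROM employees a
LEFT JOIN employees b ON a.manager_id = b.id

Result:
item   | manager
-------+--------
Karen  | NULL   
George | Karen  
Frank  | Karen  
Aaron  | NULL   
Carol  | Frank  
Uma    | NULL   
Eve    | NULL   
Pete   | NULL   
Nate   | Aaron  


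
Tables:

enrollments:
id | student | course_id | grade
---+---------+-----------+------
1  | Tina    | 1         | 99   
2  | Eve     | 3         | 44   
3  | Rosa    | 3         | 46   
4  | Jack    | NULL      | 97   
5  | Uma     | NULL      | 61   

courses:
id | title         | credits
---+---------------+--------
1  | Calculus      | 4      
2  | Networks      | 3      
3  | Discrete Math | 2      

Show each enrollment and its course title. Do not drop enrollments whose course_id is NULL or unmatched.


LEFT JOIN keeps every row from enrollments (the left table); where course_id has no match in courses, the course columns become NULL. Walk through each enrollment:
  - enrollment 1 (Tina): course_id=1 -> matches Calculus
  - enrollment 2 (Eve): course_id=3 -> matches Discrete Math
  - enrollment 3 (Rosa): course_id=3 -> matches Discrete Math
  - enrollment 4 (Jack): course_id=NULL, no match -> kept with NULL
  - enrollment 5 (Uma): course_id=NULL, no match -> kept with NULL
All 5 rows appear; 2 have NULL course.

SQL:
SELECT a.student, b.title AS course
FROM enrollments a
LEFT JOIN courses b ON a.course_id = b.id

Result:
student | course       
--------+--------------
Tina    | Calculus     
Eve     | Discrete Math
Rosa    | Discrete Math
Jack    | NULL         
Uma     | NULL         


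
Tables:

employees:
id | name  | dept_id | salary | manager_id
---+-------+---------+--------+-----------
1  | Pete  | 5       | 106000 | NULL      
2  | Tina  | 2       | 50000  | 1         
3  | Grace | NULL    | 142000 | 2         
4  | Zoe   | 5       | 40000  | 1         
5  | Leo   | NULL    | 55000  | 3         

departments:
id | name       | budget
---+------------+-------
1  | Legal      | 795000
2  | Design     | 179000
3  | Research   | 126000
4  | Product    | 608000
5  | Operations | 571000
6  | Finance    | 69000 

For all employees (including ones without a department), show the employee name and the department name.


LEFT JOIN keeps every row from employees (the left table); where dept_id has no match in departments, the department columns become NULL. Walk through each employee:
  - employee 1 (Pete): dept_id=5 -> matches Operations
  - employee 2 (Tina): dept_id=2 -> matches Design
  - employee 3 (Grace): dept_id=NULL, no match -> kept with NULL
  - employee 4 (Zoe): dept_id=5 -> matches Operations
  - employee 5 (Leo): dept_id=NULL, no match -> kept with NULL
All 5 rows appear; 2 have NULL department.

SQL:
SELECT a.name, b.name AS department
FROM employees a
LEFT JOIN departments b ON a.dept_id = b.id

Result:
name  | department
------+-----------
Pete  | Operations
Tina  | Design    
Grace | NULL      
Zoe   | Operations
Leo   | NULL      


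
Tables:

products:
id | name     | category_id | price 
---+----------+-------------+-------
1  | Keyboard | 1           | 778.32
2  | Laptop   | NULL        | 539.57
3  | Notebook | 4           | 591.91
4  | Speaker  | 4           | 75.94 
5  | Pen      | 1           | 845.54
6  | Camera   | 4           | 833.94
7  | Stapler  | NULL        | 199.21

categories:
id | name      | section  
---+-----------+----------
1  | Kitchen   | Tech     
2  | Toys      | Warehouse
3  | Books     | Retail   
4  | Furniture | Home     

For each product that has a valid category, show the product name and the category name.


INNER JOIN keeps only products rows whose category_id matches an id in categories. Walk through each product:
  - product 1 (Keyboard): category_id=1 -> matches Kitchen
  - product 2 (Laptop): category_id=NULL, no match -> dropped
  - product 3 (Notebook): category_id=4 -> matches Furniture
  - product 4 (Speaker): category_id=4 -> matches Furniture
  - product 5 (Pen): category_id=1 -> matches Kitchen
  - product 6 (Camera): category_id=4 -> matches Furniture
  - product 7 (Stapler): category_id=NULL, no match -> dropped
So 2 of 7 rows are dropped.

SQL:
SELECT a.name, b.name AS category
FROM products a
INNER JOIN categories b ON a.category_id = b.id

Result:
name     | category 
---------+----------
Keyboard | Kitchen  
Notebook | Furniture
Speaker  | Furniture
Pen      | Kitchen  
Camera   | Furniture


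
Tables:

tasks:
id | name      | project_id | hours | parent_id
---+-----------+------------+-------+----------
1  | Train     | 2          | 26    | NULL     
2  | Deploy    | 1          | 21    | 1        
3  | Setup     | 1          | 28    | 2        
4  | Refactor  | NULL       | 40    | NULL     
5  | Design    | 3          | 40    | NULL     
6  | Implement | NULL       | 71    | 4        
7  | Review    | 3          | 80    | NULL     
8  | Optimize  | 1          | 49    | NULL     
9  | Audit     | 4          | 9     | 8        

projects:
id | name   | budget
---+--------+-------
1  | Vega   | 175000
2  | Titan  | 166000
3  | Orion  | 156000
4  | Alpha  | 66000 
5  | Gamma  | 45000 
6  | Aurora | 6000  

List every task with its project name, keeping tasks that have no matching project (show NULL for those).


LEFT JOIN keeps every row from tasks (the left table); where project_id has no match in projects, the project columns become NULL. Walk through each task:
  - task 1 (Train): project_id=2 -> matches Titan
  - task 2 (Deploy): project_id=1 -> matches Vega
  - task 3 (Setup): project_id=1 -> matches Vega
  - task 4 (Refactor): project_id=NULL, no match -> kept with NULL
  - task 5 (Design): project_id=3 -> matches Orion
  - task 6 (Implement): project_id=NULL, no match -> kept with NULL
  - task 7 (Review): project_id=3 -> matches Orion
  - task 8 (Optimize): project_id=1 -> matches Vega
  - task 9 (Audit): project_id=4 -> matches Alpha
All 9 rows appear; 2 have NULL project.

SQL:
SELECT a.name, b.name AS project
FROM tasks a
LEFT JOIN projects b ON a.project_id = b.id

Result:
name      | project
----------+--------
Train     | Titan  
Deploy    | Vega   
Setup     | Vega   
Refactor  | NULL   
Design    | Orion  
Implement | NULL   
Review    | Orion  
Optimize  | Vega   
Audit     | Alpha  


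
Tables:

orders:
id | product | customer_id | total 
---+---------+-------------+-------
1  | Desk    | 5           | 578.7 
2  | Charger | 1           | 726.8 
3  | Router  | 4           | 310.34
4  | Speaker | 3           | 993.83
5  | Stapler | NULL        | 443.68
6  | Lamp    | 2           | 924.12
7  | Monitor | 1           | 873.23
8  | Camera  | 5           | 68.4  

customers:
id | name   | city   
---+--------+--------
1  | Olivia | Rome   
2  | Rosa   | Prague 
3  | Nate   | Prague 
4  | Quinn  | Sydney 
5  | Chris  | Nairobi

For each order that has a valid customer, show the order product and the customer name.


INNER JOIN keeps only orders rows whose customer_id matches an id in customers. Walk through each order:
  - order 1 (Desk): customer_id=5 -> matches Chris
  - order 2 (Charger): customer_id=1 -> matches Olivia
  - order 3 (Router): customer_id=4 -> matches Quinn
  - order 4 (Speaker): customer_id=3 -> matches Nate
  - order 5 (Stapler): customer_id=NULL, no match -> dropped
  - order 6 (Lamp): customer_id=2 -> matches Rosa
  - order 7 (Monitor): customer_id=1 -> matches Olivia
  - order 8 (Camera): customer_id=5 -> matches Chris
So 1 of 8 rows is dropped.

SQL:
SELECT a.product, b.name AS customer
FROM orders a
INNER JOIN customers b ON a.customer_id = b.id

Result:
product | customer
--------+---------
Desk    | Chris   
Charger | Olivia  
Router  | Quinn   
Speaker | Nate    
Lamp    | Rosa    
Monitor | Olivia  
Camera  | Chris   


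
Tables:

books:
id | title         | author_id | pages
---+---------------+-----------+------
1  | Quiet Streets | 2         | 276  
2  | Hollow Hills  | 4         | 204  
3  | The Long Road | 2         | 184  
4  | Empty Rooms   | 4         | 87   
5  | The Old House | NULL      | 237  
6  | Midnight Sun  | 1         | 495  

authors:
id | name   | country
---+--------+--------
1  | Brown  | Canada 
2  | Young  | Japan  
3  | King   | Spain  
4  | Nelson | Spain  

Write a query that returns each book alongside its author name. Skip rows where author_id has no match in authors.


INNER JOIN keeps only books rows whose author_id matches an id in authors. Walk through each book:
  - book 1 (Quiet Streets): author_id=2 -> matches Young
  - book 2 (Hollow Hills): author_id=4 -> matches Nelson
  - book 3 (The Long Road): author_id=2 -> matches Young
  - book 4 (Empty Rooms): author_id=4 -> matches Nelson
  - book 5 (The Old House): author_id=NULL, no match -> dropped
  - book 6 (Midnight Sun): author_id=1 -> matches Brown
So 1 of 6 rows is dropped.

SQL:
SELECT a.title, b.name AS author
FROM books a
INNER JOIN authors b ON a.author_id = b.id

Result:
title         | author
--------------+-------
Quiet Streets | Young 
Hollow Hills  | Nelson
The Long Road | Young 
Empty Rooms   | Nelson
Midnight Sun  | Brown 


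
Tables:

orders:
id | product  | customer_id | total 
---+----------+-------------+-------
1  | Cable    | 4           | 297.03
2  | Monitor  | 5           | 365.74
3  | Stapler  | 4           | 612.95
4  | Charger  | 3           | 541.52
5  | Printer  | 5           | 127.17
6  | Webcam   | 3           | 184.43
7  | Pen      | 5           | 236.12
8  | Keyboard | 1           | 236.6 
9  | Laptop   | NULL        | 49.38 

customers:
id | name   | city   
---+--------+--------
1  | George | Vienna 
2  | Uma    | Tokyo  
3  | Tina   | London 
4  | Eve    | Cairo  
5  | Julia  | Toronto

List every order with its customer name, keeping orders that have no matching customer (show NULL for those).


LEFT JOIN keeps every row from orders (the left table); where customer_id has no match in customers, the customer columns become NULL. Walk through each order:
  - order 1 (Cable): customer_id=4 -> matches Eve
  - order 2 (Monitor): customer_id=5 -> matches Julia
  - order 3 (Stapler): customer_id=4 -> matches Eve
  - order 4 (Charger): customer_id=3 -> matches Tina
  - order 5 (Printer): customer_id=5 -> matches Julia
  - order 6 (Webcam): customer_id=3 -> matches Tina
  - order 7 (Pen): customer_id=5 -> matches Julia
  - order 8 (Keyboard): customer_id=1 -> matches George
  - order 9 (Laptop): customer_id=NULL, no match -> kept with NULL
All 9 rows appear; 1 has NULL customer.

SQL:
SELECT a.product, b.name AS customer
FROM orders a
LEFT JOIN customers b ON a.customer_id = b.id

Result:
product  | customer
---------+---------
Cable    | Eve     
Monitor  | Julia   
Stapler  | Eve     
Charger  | Tina    
Printer  | Julia   
Webcam   | Tina    
Pen      | Julia   
Keyboard | George  
Laptop   | NULL    


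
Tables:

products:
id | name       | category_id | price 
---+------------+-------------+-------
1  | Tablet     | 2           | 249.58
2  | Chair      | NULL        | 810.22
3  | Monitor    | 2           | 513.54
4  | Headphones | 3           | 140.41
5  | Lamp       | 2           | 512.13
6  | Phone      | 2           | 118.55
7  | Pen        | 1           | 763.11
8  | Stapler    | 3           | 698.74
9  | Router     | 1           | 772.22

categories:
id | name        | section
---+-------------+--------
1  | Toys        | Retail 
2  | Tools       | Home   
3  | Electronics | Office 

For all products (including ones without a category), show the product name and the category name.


LEFT JOIN keeps every row from products (the left table); where category_id has no match in categories, the category columns become NULL. Walk through each product:
  - product 1 (Tablet): category_id=2 -> matches Tools
  - product 2 (Chair): category_id=NULL, no match -> kept with NULL
  - product 3 (Monitor): category_id=2 -> matches Tools
  - product 4 (Headphones): category_id=3 -> matches Electronics
  - product 5 (Lamp): category_id=2 -> matches Tools
  - product 6 (Phone): category_id=2 -> matches Tools
  - product 7 (Pen): category_id=1 -> matches Toys
  - product 8 (Stapler): category_id=3 -> matches Electronics
  - product 9 (Router): category_id=1 -> matches Toys
All 9 rows appear; 1 has NULL category.

SQL:
SELECT a.name, b.name AS category
FROM products a
LEFT JOIN categories b ON a.category_id = b.id

Result:
name       | category   
-----------+------------
Tablet     | Tools      
Chair      | NULL       
Monitor    | Tools      
Headphones | Electronics
Lamp       | Tools      
Phone      | Tools      
Pen        | Toys       
Stapler    | Electronics
Router     | Toys       


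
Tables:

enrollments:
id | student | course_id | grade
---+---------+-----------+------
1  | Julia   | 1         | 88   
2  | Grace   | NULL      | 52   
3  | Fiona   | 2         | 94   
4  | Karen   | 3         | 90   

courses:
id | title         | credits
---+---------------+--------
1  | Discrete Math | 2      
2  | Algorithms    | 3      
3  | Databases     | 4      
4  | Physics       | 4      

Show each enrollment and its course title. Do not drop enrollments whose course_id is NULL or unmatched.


LEFT JOIN keeps every row from enrollments (the left table); where course_id has no match in courses, the course columns become NULL. Walk through each enrollment:
  - enrollment 1 (Julia): course_id=1 -> matches Discrete Math
  - enrollment 2 (Grace): course_id=NULL, no match -> kept with NULL
  - enrollment 3 (Fiona): course_id=2 -> matches Algorithms
  - enrollment 4 (Karen): course_id=3 -> matches Databases
All 4 rows appear; 1 has NULL course.

SQL:
SELECT a.student, b.title AS course
FROM enrollments a
LEFT JOIN courses b ON a.course_id = b.id

Result:
student | course       
--------+--------------
Julia   | Discrete Math
Grace   | NULL         
Fiona   | Algorithms   
Karen   | Databases    


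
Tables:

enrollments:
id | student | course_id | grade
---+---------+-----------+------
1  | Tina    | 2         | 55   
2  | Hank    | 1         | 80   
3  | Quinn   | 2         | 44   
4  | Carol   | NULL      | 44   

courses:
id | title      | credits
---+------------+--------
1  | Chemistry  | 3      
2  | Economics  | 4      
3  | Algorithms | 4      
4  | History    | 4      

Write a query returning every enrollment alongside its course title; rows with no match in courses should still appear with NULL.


LEFT JOIN keeps every row from enrollments (the left table); where course_id has no match in courses, the course columns become NULL. Walk through each enrollment:
  - enrollment 1 (Tina): course_id=2 -> matches Economics
  - enrollment 2 (Hank): course_id=1 -> matches Chemistry
  - enrollment 3 (Quinn): course_id=2 -> matches Economics
  - enrollment 4 (Carol): course_id=NULL, no match -> kept with NULL
All 4 rows appear; 1 has NULL course.

SQL:
SELECT a.student, b.title AS course
FROM enrollments a
LEFT JOIN courses b ON a.course_id = b.id

Result:
student | course   
--------+----------
Tina    | Economics
Hank    | Chemistry
Quinn   | Economics
Carol   | NULL     


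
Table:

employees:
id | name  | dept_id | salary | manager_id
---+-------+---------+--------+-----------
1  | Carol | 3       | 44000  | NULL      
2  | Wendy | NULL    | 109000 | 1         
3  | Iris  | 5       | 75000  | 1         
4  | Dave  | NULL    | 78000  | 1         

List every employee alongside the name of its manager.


This is a self-join: employees is joined to a second copy of itself, matching each row's manager_id to another row's id. Use LEFT JOIN so rows with manager_id=NULL are kept.
  - employee 1 (Carol): manager_id=NULL -> NULL
  - employee 2 (Wendy): manager_id=1 -> Carol
  - employee 3 (Iris): manager_id=1 -> Carol
  - employee 4 (Dave): manager_id=1 -> Carol

SQL:
SELECT a.name AS item, b.name AS manager
FROM employees a
LEFT JOIN employees b ON a.manager_id = b.id

Result:
item  | manager
------+--------
Carol | NULL   
Wendy | Carol  
Iris  | Carol  
Dave  | Carol  


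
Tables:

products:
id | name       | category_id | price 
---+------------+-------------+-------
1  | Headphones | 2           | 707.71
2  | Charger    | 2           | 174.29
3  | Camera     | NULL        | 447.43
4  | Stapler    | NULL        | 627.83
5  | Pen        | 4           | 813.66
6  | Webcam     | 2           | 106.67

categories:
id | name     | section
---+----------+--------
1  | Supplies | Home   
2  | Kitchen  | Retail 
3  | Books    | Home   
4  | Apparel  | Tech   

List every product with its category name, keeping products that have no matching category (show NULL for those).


LEFT JOIN keeps every row from products (the left table); where category_id has no match in categories, the category columns become NULL. Walk through each product:
  - product 1 (Headphones): category_id=2 -> matches Kitchen
  - product 2 (Charger): category_id=2 -> matches Kitchen
  - product 3 (Camera): category_id=NULL, no match -> kept with NULL
  - product 4 (Stapler): category_id=NULL, no match -> kept with NULL
  - product 5 (Pen): category_id=4 -> matches Apparel
  - product 6 (Webcam): category_id=2 -> matches Kitchen
All 6 rows appear; 2 have NULL category.

SQL:
SELECT a.name, b.name AS category
FROM products a
LEFT JOIN categories b ON a.category_id = b.id

Result:
name       | category
-----------+---------
Headphones | Kitchen 
Charger    | Kitchen 
Camera     | NULL    
Stapler    | NULL    
Pen        | Apparel 
Webcam     | Kitchen 


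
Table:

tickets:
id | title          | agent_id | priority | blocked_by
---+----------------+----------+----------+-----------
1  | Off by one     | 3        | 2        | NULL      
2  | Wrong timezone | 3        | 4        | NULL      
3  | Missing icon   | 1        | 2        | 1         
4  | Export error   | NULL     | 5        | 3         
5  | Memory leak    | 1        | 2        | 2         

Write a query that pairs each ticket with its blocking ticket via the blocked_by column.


This is a self-join: tickets is joined to a second copy of itself, matching each row's blocked_by to another row's id. Use LEFT JOIN so rows with blocked_by=NULL are kept.
  - ticket 1 (Off by one): blocked_by=NULL -> NULL
  - ticket 2 (Wrong timezone): blocked_by=NULL -> NULL
  - ticket 3 (Missing icon): blocked_by=1 -> Off by one
  - ticket 4 (Export error): blocked_by=3 -> Missing icon
  - ticket 5 (Memory leak): blocked_by=2 -> Wrong timezone

SQL:
SELECT a.title AS item, b.title AS blocked_by
FROM tickets a
LEFT JOIN tickets b ON a.blocked_by = b.id

Result:
item           | blocked_by    
---------------+---------------
Off by one     | NULL          
Wrong timezone | NULL          
Missing icon   | Off by one    
Export error   | Missing icon  
Memory leak    | Wrong timezone


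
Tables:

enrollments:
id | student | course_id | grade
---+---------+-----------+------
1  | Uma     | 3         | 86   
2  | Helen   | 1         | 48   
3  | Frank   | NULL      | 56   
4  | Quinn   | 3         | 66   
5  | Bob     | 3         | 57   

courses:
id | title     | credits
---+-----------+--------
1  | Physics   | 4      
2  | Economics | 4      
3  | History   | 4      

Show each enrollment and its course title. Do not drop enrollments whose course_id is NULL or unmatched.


LEFT JOIN keeps every row from enrollments (the left table); where course_id has no match in courses, the course columns become NULL. Walk through each enrollment:
  - enrollment 1 (Uma): course_id=3 -> matches History
  - enrollment 2 (Helen): course_id=1 -> matches Physics
  - enrollment 3 (Frank): course_id=NULL, no match -> kept with NULL
  - enrollment 4 (Quinn): course_id=3 -> matches History
  - enrollment 5 (Bob): course_id=3 -> matches History
All 5 rows appear; 1 has NULL course.

SQL:
SELECT a.student, b.title AS course
FROM enrollments a
LEFT JOIN courses b ON a.course_id = b.id

Result:
student | course 
--------+--------
Uma     | History
Helen   | Physics
Frank   | NULL   
Quinn   | History
Bob     | History


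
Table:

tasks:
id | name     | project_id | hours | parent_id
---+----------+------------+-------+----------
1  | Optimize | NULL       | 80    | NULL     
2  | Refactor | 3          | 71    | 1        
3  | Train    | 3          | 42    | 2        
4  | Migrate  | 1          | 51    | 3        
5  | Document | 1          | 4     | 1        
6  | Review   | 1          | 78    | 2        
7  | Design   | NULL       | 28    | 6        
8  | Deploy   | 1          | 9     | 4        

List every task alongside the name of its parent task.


This is a self-join: tasks is joined to a second copy of itself, matching each row's parent_id to another row's id. Use LEFT JOIN so rows with parent_id=NULL are kept.
  - task 1 (Optimize): parent_id=NULL -> NULL
  - task 2 (Refactor): parent_id=1 -> Optimize
  - task 3 (Train): parent_id=2 -> Refactor
  - task 4 (Migrate): parent_id=3 -> Train
  - task 5 (Document): parent_id=1 -> Optimize
  - task 6 (Review): parent_id=2 -> Refactor
  - task 7 (Design): parent_id=6 -> Review
  - task 8 (Deploy): parent_id=4 -> Migrate

SQL:
SELECT a.name AS item, b.name AS parent
FROM tasks a
LEFT JOIN tasks b ON a.parent_id = b.id

Result:
item     | parent  
---------+---------
Optimize | NULL    
Refactor | Optimize
Train    | Refactor
Migrate  | Train   
Document | Optimize
Review   | Refactor
Design   | Review  
Deploy   | Migrate 


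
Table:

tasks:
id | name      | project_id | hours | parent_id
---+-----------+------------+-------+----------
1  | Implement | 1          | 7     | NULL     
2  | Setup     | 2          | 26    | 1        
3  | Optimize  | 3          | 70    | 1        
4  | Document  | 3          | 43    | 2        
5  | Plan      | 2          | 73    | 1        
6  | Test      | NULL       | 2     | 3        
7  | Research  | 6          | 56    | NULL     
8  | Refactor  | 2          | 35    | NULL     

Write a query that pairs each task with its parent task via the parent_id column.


This is a self-join: tasks is joined to a second copy of itself, matching each row's parent_id to another row's id. Use LEFT JOIN so rows with parent_id=NULL are kept.
  - task 1 (Implement): parent_id=NULL -> NULL
  - task 2 (Setup): parent_id=1 -> Implement
  - task 3 (Optimize): parent_id=1 -> Implement
  - task 4 (Document): parent_id=2 -> Setup
  - task 5 (Plan): parent_id=1 -> Implement
  - task 6 (Test): parent_id=3 -> Optimize
  - task 7 (Research): parent_id=NULL -> NULL
  - task 8 (Refactor): parent_id=NULL -> NULL

SQL:
SELECT a.name AS item, b.name AS parent
FROM tasks a
LEFT JOIN tasks b ON a.parent_id = b.id

Result:
item      | parent   
----------+----------
Implement | NULL     
Setup     | Implement
Optimize  | Implement
Document  | Setup    
Plan      | Implement
Test      | Optimize 
Research  | NULL     
Refactor  | NULL     


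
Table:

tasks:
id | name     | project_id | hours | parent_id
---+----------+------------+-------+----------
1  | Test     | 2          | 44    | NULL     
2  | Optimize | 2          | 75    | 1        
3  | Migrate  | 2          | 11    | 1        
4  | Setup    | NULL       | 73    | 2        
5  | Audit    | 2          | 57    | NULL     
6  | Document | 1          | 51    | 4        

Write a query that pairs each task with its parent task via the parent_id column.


This is a self-join: tasks is joined to a second copy of itself, matching each row's parent_id to another row's id. Use LEFT JOIN so rows with parent_id=NULL are kept.
  - task 1 (Test): parent_id=NULL -> NULL
  - task 2 (Optimize): parent_id=1 -> Test
  - task 3 (Migrate): parent_id=1 -> Test
  - task 4 (Setup): parent_id=2 -> Optimize
  - task 5 (Audit): parent_id=NULL -> NULL
  - task 6 (Document): parent_id=4 -> Setup

SQL:
SELECT a.name AS item, b.name AS parent
FROM tasks a
LEFT JOIN tasks b ON a.parent_id = b.id

Result:
item     | parent  
---------+---------
Test     | NULL    
Optimize | Test    
Migrate  | Test    
Setup    | Optimize
Audit    | NULL    
Document | Setup   


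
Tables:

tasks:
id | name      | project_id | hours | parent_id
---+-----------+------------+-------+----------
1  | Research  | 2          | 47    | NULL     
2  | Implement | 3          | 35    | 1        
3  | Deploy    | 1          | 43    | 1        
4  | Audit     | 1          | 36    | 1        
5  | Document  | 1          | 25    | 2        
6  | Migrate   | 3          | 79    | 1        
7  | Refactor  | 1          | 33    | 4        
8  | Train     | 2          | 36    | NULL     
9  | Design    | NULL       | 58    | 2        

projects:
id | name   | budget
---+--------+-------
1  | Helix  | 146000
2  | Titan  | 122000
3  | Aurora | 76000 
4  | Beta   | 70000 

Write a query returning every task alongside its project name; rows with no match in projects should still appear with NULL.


LEFT JOIN keeps every row from tasks (the left table); where project_id has no match in projects, the project columns become NULL. Walk through each task:
  - task 1 (Research): project_id=2 -> matches Titan
  - task 2 (Implement): project_id=3 -> matches Aurora
  - task 3 (Deploy): project_id=1 -> matches Helix
  - task 4 (Audit): project_id=1 -> matches Helix
  - task 5 (Document): project_id=1 -> matches Helix
  - task 6 (Migrate): project_id=3 -> matches Aurora
  - task 7 (Refactor): project_id=1 -> matches Helix
  - task 8 (Train): project_id=2 -> matches Titan
  - task 9 (Design): project_id=NULL, no match -> kept with NULL
All 9 rows appear; 1 has NULL project.

SQL:
SELECT a.name, b.name AS project
FROM tasks a
LEFT JOIN projects b ON a.project_id = b.id

Result:
name      | project
----------+--------
Research  | Titan  
Implement | Aurora 
Deploy    | Helix  
Audit     | Helix  
Document  | Helix  
Migrate   | Aurora 
Refactor  | Helix  
Train     | Titan  
Design    | NULL   


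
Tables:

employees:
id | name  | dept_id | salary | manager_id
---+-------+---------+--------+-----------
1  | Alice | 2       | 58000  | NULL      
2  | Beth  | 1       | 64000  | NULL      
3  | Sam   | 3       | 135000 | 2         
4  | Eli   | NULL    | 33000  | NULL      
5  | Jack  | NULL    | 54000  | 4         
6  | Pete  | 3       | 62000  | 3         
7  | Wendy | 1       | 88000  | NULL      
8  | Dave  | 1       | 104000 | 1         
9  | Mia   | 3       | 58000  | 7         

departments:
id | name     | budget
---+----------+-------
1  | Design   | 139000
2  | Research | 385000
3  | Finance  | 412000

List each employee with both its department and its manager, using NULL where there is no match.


Two LEFT JOINs from the same base table employees: one to departments via dept_id, one to employees itself via manager_id. Both are LEFT so every employee is preserved.
Match against departments:
  - employee 1 (Alice): dept_id=2 -> matches Research
  - employee 2 (Beth): dept_id=1 -> matches Design
  - employee 3 (Sam): dept_id=3 -> matches Finance
  - employee 4 (Eli): dept_id=NULL, no match -> kept with NULL
  - employee 5 (Jack): dept_id=NULL, no match -> kept with NULL
  - employee 6 (Pete): dept_id=3 -> matches Finance
  - employee 7 (Wendy): dept_id=1 -> matches Design
  - employee 8 (Dave): dept_id=1 -> matches Design
  - employee 9 (Mia): dept_id=3 -> matches Finance
Match against employees (self):
  - employee 1 (Alice): manager_id=NULL -> NULL
  - employee 2 (Beth): manager_id=NULL -> NULL
  - employee 3 (Sam): manager_id=2 -> Beth
  - employee 4 (Eli): manager_id=NULL -> NULL
  - employee 5 (Jack): manager_id=4 -> Eli
  - employee 6 (Pete): manager_id=3 -> Sam
  - employee 7 (Wendy): manager_id=NULL -> NULL
  - employee 8 (Dave): manager_id=1 -> Alice
  - employee 9 (Mia): manager_id=7 -> Wendy

SQL:
SELECT a.name, b.name AS department, c.name AS manager
FROM employees a
LEFT JOIN departments b ON a.dept_id = b.id
LEFT JOIN employees c ON a.manager_id = c.id

Result:
name  | department | manager
------+------------+--------
Alice | Research   | NULL   
Beth  | Design     | NULL   
Sam   | Finance    | Beth   
Eli   | NULL       | NULL   
Jack  | NULL       | Eli    
Pete  | Finance    | Sam    
Wendy | Design     | NULL   
Dave  | Design     | Alice  
Mia   | Finance    | Wendy  


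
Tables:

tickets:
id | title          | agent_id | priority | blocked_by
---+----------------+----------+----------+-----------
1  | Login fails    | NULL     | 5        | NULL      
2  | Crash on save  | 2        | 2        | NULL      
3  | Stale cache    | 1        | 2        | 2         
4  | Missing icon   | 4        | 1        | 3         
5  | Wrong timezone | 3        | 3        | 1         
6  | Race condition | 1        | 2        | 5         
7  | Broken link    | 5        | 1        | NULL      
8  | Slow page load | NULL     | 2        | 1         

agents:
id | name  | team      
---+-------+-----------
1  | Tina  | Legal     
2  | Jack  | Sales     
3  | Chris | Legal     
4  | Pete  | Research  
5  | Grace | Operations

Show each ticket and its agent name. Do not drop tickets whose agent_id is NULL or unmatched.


LEFT JOIN keeps every row from tickets (the left table); where agent_id has no match in agents, the agent columns become NULL. Walk through each ticket:
  - ticket 1 (Login fails): agent_id=NULL, no match -> kept with NULL
  - ticket 2 (Crash on save): agent_id=2 -> matches Jack
  - ticket 3 (Stale cache): agent_id=1 -> matches Tina
  - ticket 4 (Missing icon): agent_id=4 -> matches Pete
  - ticket 5 (Wrong timezone): agent_id=3 -> matches Chris
  - ticket 6 (Race condition): agent_id=1 -> matches Tina
  - ticket 7 (Broken link): agent_id=5 -> matches Grace
  - ticket 8 (Slow page load): agent_id=NULL, no match -> kept with NULL
All 8 rows appear; 2 have NULL agent.

SQL:
SELECT a.title, b.name AS agent
FROM tickets a
LEFT JOIN agents b ON a.agent_id = b.id

Result:
title          | agent
---------------+------
Login fails    | NULL 
Crash on save  | Jack 
Stale cache    | Tina 
Missing icon   | Pete 
Wrong timezone | Chris
Race condition | Tina 
Broken link    | Grace
Slow page load | NULL 
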